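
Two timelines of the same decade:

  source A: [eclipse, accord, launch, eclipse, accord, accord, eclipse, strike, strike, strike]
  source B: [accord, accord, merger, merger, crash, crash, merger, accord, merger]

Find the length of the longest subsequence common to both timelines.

3

Pick accord (source A #2, source B #1) → accord (source A #5, source B #2) → accord (source A #6, source B #8); all 3 events appear in both, in order. dp[10][9] = 3 confirms this is the maximum.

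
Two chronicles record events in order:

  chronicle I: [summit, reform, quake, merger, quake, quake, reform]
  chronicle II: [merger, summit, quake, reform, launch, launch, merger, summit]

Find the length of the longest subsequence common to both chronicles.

Pick summit at chronicle I[1]=chronicle II[2], then reform at chronicle I[2]=chronicle II[4], then merger at chronicle I[4]=chronicle II[7]; all 3 events appear in both, in order. The LCS DP gives dp[7][8] = 3, so this is optimal.

3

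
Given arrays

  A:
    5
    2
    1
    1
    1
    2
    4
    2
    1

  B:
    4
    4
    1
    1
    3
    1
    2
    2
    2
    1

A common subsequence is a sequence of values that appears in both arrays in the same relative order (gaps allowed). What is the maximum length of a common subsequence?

Match 1 (A #3, B #3), then 1 (A #4, B #4), then 1 (A #5, B #6), then 2 (A #6, B #8), then 2 (A #8, B #9), then 1 (A #9, B #10) — 6 values in the same relative order in both, and the DP table's final entry dp[9][10] is also 6, so no common subsequence is longer.

6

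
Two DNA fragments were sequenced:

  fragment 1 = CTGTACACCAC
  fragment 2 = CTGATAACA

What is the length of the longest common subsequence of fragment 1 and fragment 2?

8

Match C [1,1] → T [2,2] → G [3,3] → T [4,5] → A [5,6] → A [7,7] → C [9,8] → A [10,9] — 8 bases in the same relative order in both, and the DP table's final entry dp[11][9] is also 8, so no common subsequence is longer.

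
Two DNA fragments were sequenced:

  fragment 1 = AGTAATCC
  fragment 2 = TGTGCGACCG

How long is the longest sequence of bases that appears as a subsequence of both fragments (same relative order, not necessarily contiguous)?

5

Let dp[i][j] be the LCS length of the first i bases of fragment 1 and the first j bases of fragment 2. dp[i][j] = dp[i-1][j-1]+1 when the i-th and j-th bases match, else max(dp[i-1][j], dp[i][j-1]).
    ·  T  G  T  G  C  G  A  C  C  G
 ·  0  0  0  0  0  0  0  0  0  0  0
 A  0  0  0  0  0  0  0  1  1  1  1
 G  0  0  1  1  1  1  1  1  1  1  2
 T  0  1  1  2  2  2  2  2  2  2  2
 A  0  1  1  2  2  2  2  3  3  3  3
 A  0  1  1  2  2  2  2  3  3  3  3
 T  0  1  1  2  2  2  2  3  3  3  3
 C  0  1  1  2  2  3  3  3  4  4  4
 C  0  1  1  2  2  3  3  3  4  5  5
dp[8][10] = 5. One LCS (by backtracking along matches): GTACC.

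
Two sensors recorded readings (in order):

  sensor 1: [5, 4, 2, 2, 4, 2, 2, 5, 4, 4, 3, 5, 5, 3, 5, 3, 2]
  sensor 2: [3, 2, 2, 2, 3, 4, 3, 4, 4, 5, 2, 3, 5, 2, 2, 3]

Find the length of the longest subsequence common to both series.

Taking 2 (sensor 1 #3, sensor 2 #3), then 2 (sensor 1 #4, sensor 2 #4), then 4 (sensor 1 #5, sensor 2 #6), then 4 (sensor 1 #9, sensor 2 #8), then 4 (sensor 1 #10, sensor 2 #9), then 5 (sensor 1 #12, sensor 2 #10), then 3 (sensor 1 #14, sensor 2 #12), then 5 (sensor 1 #15, sensor 2 #13), then 3 (sensor 1 #16, sensor 2 #16) gives a common subsequence of length 9. The LCS DP gives dp[17][16] = 9, so this is optimal.

9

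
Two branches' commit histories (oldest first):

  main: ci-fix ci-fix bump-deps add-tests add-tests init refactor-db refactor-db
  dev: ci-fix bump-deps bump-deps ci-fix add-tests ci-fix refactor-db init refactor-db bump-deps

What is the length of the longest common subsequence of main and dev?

5

Taking ci-fix (main #1, dev #1), ci-fix (main #2, dev #4), add-tests (main #4, dev #5), init (main #6, dev #8), refactor-db (main #7, dev #9) gives a common subsequence of length 5, and the DP table's final entry dp[8][10] is also 5, so no common subsequence is longer.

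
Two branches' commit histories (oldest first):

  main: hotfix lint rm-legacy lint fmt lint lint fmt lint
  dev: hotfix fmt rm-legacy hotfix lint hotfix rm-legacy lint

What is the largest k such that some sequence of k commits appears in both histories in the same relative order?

4

One common subsequence of length 4: hotfix (main #1, dev #4), lint (main #2, dev #5), rm-legacy (main #3, dev #7), lint (main #9, dev #8). The LCS DP gives dp[9][8] = 4, so this is optimal.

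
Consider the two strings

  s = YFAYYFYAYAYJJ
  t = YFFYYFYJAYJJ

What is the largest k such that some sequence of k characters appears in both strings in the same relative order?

10

Match Y (s #1, t #1), then F (s #2, t #3), then Y (s #4, t #4), then Y (s #5, t #5), then F (s #6, t #6), then Y (s #7, t #7), then A (s #10, t #9), then Y (s #11, t #10), then J (s #12, t #11), then J (s #13, t #12) — 10 characters in the same relative order in both. The LCS DP gives dp[13][12] = 10, so this is optimal.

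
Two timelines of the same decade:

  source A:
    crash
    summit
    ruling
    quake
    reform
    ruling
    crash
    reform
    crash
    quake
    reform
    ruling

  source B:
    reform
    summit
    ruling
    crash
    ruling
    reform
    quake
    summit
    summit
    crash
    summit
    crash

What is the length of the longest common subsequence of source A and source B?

Match crash at source A[1]=source B[4], ruling at source A[3]=source B[5], quake at source A[4]=source B[7], crash at source A[7]=source B[10], crash at source A[9]=source B[12] — 5 events in the same relative order in both, and the DP table's final entry dp[12][12] is also 5, so no common subsequence is longer.

5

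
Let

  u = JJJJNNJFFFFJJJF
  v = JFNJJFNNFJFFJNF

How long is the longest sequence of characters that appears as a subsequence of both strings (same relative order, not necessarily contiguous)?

One common subsequence of length 10: J [1,1], then J [2,4], then J [3,5], then N [5,7], then N [6,8], then J [7,10], then F [10,11], then F [11,12], then J [12,13], then F [15,15]. Since dp[15][15] = 10, nothing longer is possible.

10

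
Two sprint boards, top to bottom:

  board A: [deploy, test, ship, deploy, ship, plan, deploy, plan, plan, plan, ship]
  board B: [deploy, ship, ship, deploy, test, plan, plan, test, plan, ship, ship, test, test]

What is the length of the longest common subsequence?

Match deploy at board A[1]=board B[1] → ship at board A[3]=board B[2] → ship at board A[5]=board B[3] → deploy at board A[7]=board B[4] → plan at board A[8]=board B[6] → plan at board A[9]=board B[7] → plan at board A[10]=board B[9] → ship at board A[11]=board B[11] — 8 tasks in the same relative order in both. Since dp[11][13] = 8, nothing longer is possible.

8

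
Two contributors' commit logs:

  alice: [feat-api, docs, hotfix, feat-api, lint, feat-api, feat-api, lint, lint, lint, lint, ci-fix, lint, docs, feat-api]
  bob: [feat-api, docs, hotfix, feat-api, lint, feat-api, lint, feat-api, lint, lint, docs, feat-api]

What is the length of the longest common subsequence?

One common subsequence of length 11: feat-api (alice #1, bob #1); then docs (alice #2, bob #2); then hotfix (alice #3, bob #3); then feat-api (alice #4, bob #4); then lint (alice #5, bob #5); then feat-api (alice #6, bob #6); then feat-api (alice #7, bob #8); then lint (alice #11, bob #9); then lint (alice #13, bob #10); then docs (alice #14, bob #11); then feat-api (alice #15, bob #12). dp[15][12] = 11 confirms this is the maximum.

11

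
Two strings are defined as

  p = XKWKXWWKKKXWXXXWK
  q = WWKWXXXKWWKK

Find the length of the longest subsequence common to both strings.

9

Pick W (p #6, q #1), W (p #7, q #2), K (p #10, q #3), W (p #12, q #4), X (p #13, q #5), X (p #14, q #6), X (p #15, q #7), W (p #16, q #10), K (p #17, q #12); all 9 characters appear in both, in order, and the DP table's final entry dp[17][12] is also 9, so no common subsequence is longer.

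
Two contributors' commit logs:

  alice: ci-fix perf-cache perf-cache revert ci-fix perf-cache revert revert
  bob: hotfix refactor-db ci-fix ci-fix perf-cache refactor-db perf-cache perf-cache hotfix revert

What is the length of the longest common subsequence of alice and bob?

5

Pick ci-fix at alice[1]=bob[4], perf-cache at alice[2]=bob[5], perf-cache at alice[3]=bob[7], perf-cache at alice[6]=bob[8], revert at alice[8]=bob[10]; all 5 commits appear in both, in order, and the DP table's final entry dp[8][10] is also 5, so no common subsequence is longer.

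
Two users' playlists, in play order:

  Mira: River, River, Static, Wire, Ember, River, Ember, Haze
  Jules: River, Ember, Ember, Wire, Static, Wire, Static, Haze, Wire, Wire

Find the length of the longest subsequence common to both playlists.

4

One common subsequence of length 4: River at Mira[1]=Jules[1] → Static at Mira[3]=Jules[5] → Wire at Mira[4]=Jules[6] → Haze at Mira[8]=Jules[8], and the DP table's final entry dp[8][10] is also 4, so no common subsequence is longer.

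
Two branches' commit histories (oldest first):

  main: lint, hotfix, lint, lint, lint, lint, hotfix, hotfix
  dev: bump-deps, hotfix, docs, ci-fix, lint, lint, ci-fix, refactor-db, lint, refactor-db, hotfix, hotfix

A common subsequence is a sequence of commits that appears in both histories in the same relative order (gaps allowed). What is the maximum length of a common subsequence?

6

Pick hotfix (main #2, dev #2), lint (main #3, dev #5), lint (main #4, dev #6), lint (main #5, dev #9), hotfix (main #7, dev #11), hotfix (main #8, dev #12); all 6 commits appear in both, in order. The LCS DP gives dp[8][12] = 6, so this is optimal.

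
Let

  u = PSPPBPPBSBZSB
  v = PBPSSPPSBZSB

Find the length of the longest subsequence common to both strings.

9

One common subsequence of length 9: P at u[1]=v[3]; then S at u[2]=v[5]; then P at u[6]=v[6]; then P at u[7]=v[7]; then S at u[9]=v[8]; then B at u[10]=v[9]; then Z at u[11]=v[10]; then S at u[12]=v[11]; then B at u[13]=v[12]. dp[13][12] = 9 confirms this is the maximum.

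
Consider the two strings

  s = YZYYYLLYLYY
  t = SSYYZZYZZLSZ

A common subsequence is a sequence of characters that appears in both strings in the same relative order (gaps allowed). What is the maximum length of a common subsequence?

Let dp[i][j] be the LCS length of the first i characters of s and the first j characters of t. dp[i][j] = dp[i-1][j-1]+1 when the i-th and j-th characters match, else max(dp[i-1][j], dp[i][j-1]).
    ·  S  S  Y  Y  Z  Z  Y  Z  Z  L  S  Z
 ·  0  0  0  0  0  0  0  0  0  0  0  0  0
 Y  0  0  0  1  1  1  1  1  1  1  1  1  1
 Z  0  0  0  1  1  2  2  2  2  2  2  2  2
 Y  0  0  0  1  2  2  2  3  3  3  3  3  3
 Y  0  0  0  1  2  2  2  3  3  3  3  3  3
 Y  0  0  0  1  2  2  2  3  3  3  3  3  3
 L  0  0  0  1  2  2  2  3  3  3  4  4  4
 L  0  0  0  1  2  2  2  3  3  3  4  4  4
 Y  0  0  0  1  2  2  2  3  3  3  4  4  4
 L  0  0  0  1  2  2  2  3  3  3  4  4  4
 Y  0  0  0  1  2  2  2  3  3  3  4  4  4
 Y  0  0  0  1  2  2  2  3  3  3  4  4  4
dp[11][12] = 4. One LCS (by backtracking along matches): YZYL.

4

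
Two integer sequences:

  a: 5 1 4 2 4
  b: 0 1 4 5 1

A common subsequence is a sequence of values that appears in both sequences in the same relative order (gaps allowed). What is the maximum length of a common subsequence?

2

Match 5 [1,4], 1 [2,5] — 2 values in the same relative order in both. dp[5][5] = 2 confirms this is the maximum.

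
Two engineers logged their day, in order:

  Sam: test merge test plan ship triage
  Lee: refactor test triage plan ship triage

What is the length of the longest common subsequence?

Pick test [1,2], plan [4,4], ship [5,5], triage [6,6]; all 4 tasks appear in both, in order. Since dp[6][6] = 4, nothing longer is possible.

4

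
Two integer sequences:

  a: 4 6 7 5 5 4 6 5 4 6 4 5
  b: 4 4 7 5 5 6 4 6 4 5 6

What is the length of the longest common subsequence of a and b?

Let dp[i][j] be the LCS length of the first i values of a and the first j values of b. dp[i][j] = dp[i-1][j-1]+1 when the i-th and j-th values match, else max(dp[i-1][j], dp[i][j-1]).
    ·  4  4  7  5  5  6  4  6  4  5  6
 ·  0  0  0  0  0  0  0  0  0  0  0  0
 4  0  1  1  1  1  1  1  1  1  1  1  1
 6  0  1  1  1  1  1  2  2  2  2  2  2
 7  0  1  1  2  2  2  2  2  2  2  2  2
 5  0  1  1  2  3  3  3  3  3  3  3  3
 5  0  1  1  2  3  4  4  4  4  4  4  4
 4  0  1  2  2  3  4  4  5  5  5  5  5
 6  0  1  2  2  3  4  5  5  6  6  6  6
 5  0  1  2  2  3  4  5  5  6  6  7  7
 4  0  1  2  2  3  4  5  6  6  7  7  7
 6  0  1  2  2  3  4  5  6  7  7  7  8
 4  0  1  2  2  3  4  5  6  7  8  8  8
 5  0  1  2  2  3  4  5  6  7  8  9  9
dp[12][11] = 9. One LCS (by backtracking along matches): 4, 7, 5, 5, 6, 4, 6, 4, 5.

9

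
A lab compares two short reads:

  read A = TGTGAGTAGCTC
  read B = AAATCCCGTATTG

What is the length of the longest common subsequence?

Pick T (read A #1, read B #4); then G (read A #2, read B #8); then T (read A #3, read B #9); then A (read A #5, read B #10); then T (read A #7, read B #12); then G (read A #9, read B #13); all 6 bases appear in both, in order. Since dp[12][13] = 6, nothing longer is possible.

6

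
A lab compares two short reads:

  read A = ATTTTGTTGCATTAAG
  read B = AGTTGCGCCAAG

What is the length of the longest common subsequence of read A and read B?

9

Pick A at read A[1]=read B[1] → T at read A[4]=read B[3] → T at read A[5]=read B[4] → G at read A[6]=read B[5] → G at read A[9]=read B[7] → C at read A[10]=read B[9] → A at read A[14]=read B[10] → A at read A[15]=read B[11] → G at read A[16]=read B[12]; all 9 bases appear in both, in order. Since dp[16][12] = 9, nothing longer is possible.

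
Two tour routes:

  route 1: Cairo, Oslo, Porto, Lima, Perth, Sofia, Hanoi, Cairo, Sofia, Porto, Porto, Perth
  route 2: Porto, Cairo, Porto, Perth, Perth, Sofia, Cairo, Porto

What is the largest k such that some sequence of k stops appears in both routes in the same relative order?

6

Pick Cairo at route 1[1]=route 2[2], Porto at route 1[3]=route 2[3], Perth at route 1[5]=route 2[5], Sofia at route 1[6]=route 2[6], Cairo at route 1[8]=route 2[7], Porto at route 1[11]=route 2[8]; all 6 stops appear in both, in order, and the DP table's final entry dp[12][8] is also 6, so no common subsequence is longer.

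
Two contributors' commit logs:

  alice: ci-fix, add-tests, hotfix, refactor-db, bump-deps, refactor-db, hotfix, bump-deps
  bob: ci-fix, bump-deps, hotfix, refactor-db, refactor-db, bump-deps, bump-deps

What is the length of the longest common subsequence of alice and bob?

5

Match ci-fix [1,1], then hotfix [3,3], then refactor-db [4,5], then bump-deps [5,6], then bump-deps [8,7] — 5 commits in the same relative order in both. Since dp[8][7] = 5, nothing longer is possible.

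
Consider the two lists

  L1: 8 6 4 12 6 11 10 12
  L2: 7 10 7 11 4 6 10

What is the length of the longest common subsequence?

3

Taking 4 [3,5] → 6 [5,6] → 10 [7,7] gives a common subsequence of length 3. dp[8][7] = 3 confirms this is the maximum.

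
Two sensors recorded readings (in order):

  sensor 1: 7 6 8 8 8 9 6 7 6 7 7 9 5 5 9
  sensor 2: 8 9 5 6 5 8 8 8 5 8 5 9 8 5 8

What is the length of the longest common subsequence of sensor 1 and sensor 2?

7

Pick 6 [2,4], 8 [3,6], 8 [4,7], 8 [5,8], 5 [13,9], 5 [14,11], 9 [15,12]; all 7 values appear in both, in order. Since dp[15][15] = 7, nothing longer is possible.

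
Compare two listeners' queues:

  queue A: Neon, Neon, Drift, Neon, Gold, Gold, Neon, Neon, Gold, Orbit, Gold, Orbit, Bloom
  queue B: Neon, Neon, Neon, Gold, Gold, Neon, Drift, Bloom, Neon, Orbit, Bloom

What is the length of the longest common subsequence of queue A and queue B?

One common subsequence of length 9: Neon (queue A #1, queue B #1) → Neon (queue A #2, queue B #2) → Neon (queue A #4, queue B #3) → Gold (queue A #5, queue B #4) → Gold (queue A #6, queue B #5) → Neon (queue A #7, queue B #6) → Neon (queue A #8, queue B #9) → Orbit (queue A #12, queue B #10) → Bloom (queue A #13, queue B #11). dp[13][11] = 9 confirms this is the maximum.

9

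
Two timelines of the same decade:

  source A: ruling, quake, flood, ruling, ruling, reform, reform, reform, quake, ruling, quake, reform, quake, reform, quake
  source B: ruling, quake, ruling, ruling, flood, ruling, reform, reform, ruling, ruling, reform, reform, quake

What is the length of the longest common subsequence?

One common subsequence of length 10: ruling at source A[1]=source B[1]; then quake at source A[2]=source B[2]; then flood at source A[3]=source B[5]; then ruling at source A[5]=source B[6]; then reform at source A[6]=source B[7]; then reform at source A[7]=source B[8]; then ruling at source A[10]=source B[10]; then reform at source A[12]=source B[11]; then reform at source A[14]=source B[12]; then quake at source A[15]=source B[13]. dp[15][13] = 10 confirms this is the maximum.

10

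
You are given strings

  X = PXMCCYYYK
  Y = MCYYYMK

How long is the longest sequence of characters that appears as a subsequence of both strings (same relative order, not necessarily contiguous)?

Let dp[i][j] be the LCS length of the first i characters of X and the first j characters of Y. dp[i][j] = dp[i-1][j-1]+1 when the i-th and j-th characters match, else max(dp[i-1][j], dp[i][j-1]).
    ·  M  C  Y  Y  Y  M  K
 ·  0  0  0  0  0  0  0  0
 P  0  0  0  0  0  0  0  0
 X  0  0  0  0  0  0  0  0
 M  0  1  1  1  1  1  1  1
 C  0  1  2  2  2  2  2  2
 C  0  1  2  2  2  2  2  2
 Y  0  1  2  3  3  3  3  3
 Y  0  1  2  3  4  4  4  4
 Y  0  1  2  3  4  5  5  5
 K  0  1  2  3  4  5  5  6
dp[9][7] = 6. One LCS (by backtracking along matches): MCYYYK.

6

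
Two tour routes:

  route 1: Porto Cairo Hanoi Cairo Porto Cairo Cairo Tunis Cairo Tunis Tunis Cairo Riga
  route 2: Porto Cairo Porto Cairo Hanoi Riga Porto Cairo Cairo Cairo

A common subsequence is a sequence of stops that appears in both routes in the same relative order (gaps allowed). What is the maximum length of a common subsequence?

One common subsequence of length 7: Porto [1,3], then Cairo [2,4], then Hanoi [3,5], then Porto [5,7], then Cairo [7,8], then Cairo [9,9], then Cairo [12,10]. The LCS DP gives dp[13][10] = 7, so this is optimal.

7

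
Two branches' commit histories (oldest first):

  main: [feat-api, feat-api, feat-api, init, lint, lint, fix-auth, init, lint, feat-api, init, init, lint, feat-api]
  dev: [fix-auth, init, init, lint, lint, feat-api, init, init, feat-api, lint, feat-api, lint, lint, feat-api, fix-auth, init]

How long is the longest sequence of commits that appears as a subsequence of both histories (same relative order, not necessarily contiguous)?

Pick init [4,3], lint [5,4], lint [6,5], init [8,8], lint [9,10], feat-api [10,11], lint [13,13], feat-api [14,14]; all 8 commits appear in both, in order. Since dp[14][16] = 8, nothing longer is possible.

8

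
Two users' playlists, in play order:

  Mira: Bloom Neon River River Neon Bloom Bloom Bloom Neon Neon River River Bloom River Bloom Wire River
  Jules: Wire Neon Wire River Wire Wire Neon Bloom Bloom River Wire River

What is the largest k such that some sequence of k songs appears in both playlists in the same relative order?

8

Match Neon (Mira #2, Jules #2) → River (Mira #3, Jules #4) → Neon (Mira #5, Jules #7) → Bloom (Mira #8, Jules #8) → Bloom (Mira #13, Jules #9) → River (Mira #14, Jules #10) → Wire (Mira #16, Jules #11) → River (Mira #17, Jules #12) — 8 songs in the same relative order in both, and the DP table's final entry dp[17][12] is also 8, so no common subsequence is longer.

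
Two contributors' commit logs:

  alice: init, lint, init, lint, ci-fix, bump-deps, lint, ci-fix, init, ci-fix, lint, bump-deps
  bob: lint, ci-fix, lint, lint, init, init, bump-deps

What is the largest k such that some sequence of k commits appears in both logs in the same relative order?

5

Pick lint at alice[2]=bob[1], then lint at alice[4]=bob[3], then lint at alice[7]=bob[4], then init at alice[9]=bob[6], then bump-deps at alice[12]=bob[7]; all 5 commits appear in both, in order. Since dp[12][7] = 5, nothing longer is possible.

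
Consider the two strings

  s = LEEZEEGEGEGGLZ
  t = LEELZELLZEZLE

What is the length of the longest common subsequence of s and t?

7

Match L [1,1]; then E [2,2]; then E [3,3]; then Z [4,5]; then E [5,6]; then E [6,10]; then E [10,13] — 7 characters in the same relative order in both. dp[14][13] = 7 confirms this is the maximum.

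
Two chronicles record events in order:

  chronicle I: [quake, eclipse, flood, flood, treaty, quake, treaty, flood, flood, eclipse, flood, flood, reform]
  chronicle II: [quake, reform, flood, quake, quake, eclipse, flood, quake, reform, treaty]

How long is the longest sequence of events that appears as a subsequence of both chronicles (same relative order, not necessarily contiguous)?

One common subsequence of length 6: quake (chronicle I #1, chronicle II #1); then flood (chronicle I #3, chronicle II #3); then quake (chronicle I #6, chronicle II #5); then eclipse (chronicle I #10, chronicle II #6); then flood (chronicle I #11, chronicle II #7); then reform (chronicle I #13, chronicle II #9). dp[13][10] = 6 confirms this is the maximum.

6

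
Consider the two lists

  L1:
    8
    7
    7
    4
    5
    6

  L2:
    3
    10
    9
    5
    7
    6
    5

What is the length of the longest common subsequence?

2

Let dp[i][j] be the LCS length of the first i values of L1 and the first j values of L2. dp[i][j] = dp[i-1][j-1]+1 when the i-th and j-th values match, else max(dp[i-1][j], dp[i][j-1]).
    ·  3 10  9  5  7  6  5
 ·  0  0  0  0  0  0  0  0
 8  0  0  0  0  0  0  0  0
 7  0  0  0  0  0  1  1  1
 7  0  0  0  0  0  1  1  1
 4  0  0  0  0  0  1  1  1
 5  0  0  0  0  1  1  1  2
 6  0  0  0  0  1  1  2  2
dp[6][7] = 2. One LCS (by backtracking along matches): 7, 5.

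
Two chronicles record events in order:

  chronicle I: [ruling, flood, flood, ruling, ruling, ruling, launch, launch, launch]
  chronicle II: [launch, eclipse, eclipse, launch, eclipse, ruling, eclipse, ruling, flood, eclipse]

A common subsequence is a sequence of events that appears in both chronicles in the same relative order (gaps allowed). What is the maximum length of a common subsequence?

One common subsequence of length 2: ruling (chronicle I #1, chronicle II #8), then flood (chronicle I #2, chronicle II #9). The LCS DP gives dp[9][10] = 2, so this is optimal.

2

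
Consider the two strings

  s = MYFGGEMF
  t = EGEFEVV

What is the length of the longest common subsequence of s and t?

Pick G [5,2], E [6,3], F [8,4]; all 3 characters appear in both, in order. The LCS DP gives dp[8][7] = 3, so this is optimal.

3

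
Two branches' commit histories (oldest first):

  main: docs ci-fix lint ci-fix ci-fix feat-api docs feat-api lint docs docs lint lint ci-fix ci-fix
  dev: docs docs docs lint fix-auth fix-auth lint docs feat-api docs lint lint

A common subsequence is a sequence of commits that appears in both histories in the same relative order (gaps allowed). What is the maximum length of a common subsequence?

7

Match docs at main[1]=dev[3], lint at main[3]=dev[7], docs at main[7]=dev[8], feat-api at main[8]=dev[9], docs at main[11]=dev[10], lint at main[12]=dev[11], lint at main[13]=dev[12] — 7 commits in the same relative order in both. Since dp[15][12] = 7, nothing longer is possible.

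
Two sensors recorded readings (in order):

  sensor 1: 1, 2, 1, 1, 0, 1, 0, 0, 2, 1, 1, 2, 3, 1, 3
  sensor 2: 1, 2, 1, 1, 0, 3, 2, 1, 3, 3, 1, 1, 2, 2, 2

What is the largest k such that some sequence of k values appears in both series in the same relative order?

Pick 1 [1,1], 2 [2,2], 1 [3,3], 1 [4,4], 0 [5,5], 1 [6,8], 1 [10,11], 1 [11,12], 2 [12,15]; all 9 values appear in both, in order. dp[15][15] = 9 confirms this is the maximum.

9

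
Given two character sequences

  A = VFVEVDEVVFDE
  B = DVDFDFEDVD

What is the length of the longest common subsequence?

6

Let dp[i][j] be the LCS length of the first i characters of A and the first j characters of B. dp[i][j] = dp[i-1][j-1]+1 when the i-th and j-th characters match, else max(dp[i-1][j], dp[i][j-1]).
    ·  D  V  D  F  D  F  E  D  V  D
 ·  0  0  0  0  0  0  0  0  0  0  0
 V  0  0  1  1  1  1  1  1  1  1  1
 F  0  0  1  1  2  2  2  2  2  2  2
 V  0  0  1  1  2  2  2  2  2  3  3
 E  0  0  1  1  2  2  2  3  3  3  3
 V  0  0  1  1  2  2  2  3  3  4  4
 D  0  1  1  2  2  3  3  3  4  4  5
 E  0  1  1  2  2  3  3  4  4  4  5
 V  0  1  2  2  2  3  3  4  4  5  5
 V  0  1  2  2  2  3  3  4  4  5  5
 F  0  1  2  2  3  3  4  4  4  5  5
 D  0  1  2  3  3  4  4  4  5  5  6
 E  0  1  2  3  3  4  4  5  5  5  6
dp[12][10] = 6. One LCS (by backtracking along matches): VFEDVD.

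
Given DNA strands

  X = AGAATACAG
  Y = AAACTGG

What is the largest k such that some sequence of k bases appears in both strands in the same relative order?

5

Let dp[i][j] be the LCS length of the first i bases of X and the first j bases of Y. dp[i][j] = dp[i-1][j-1]+1 when the i-th and j-th bases match, else max(dp[i-1][j], dp[i][j-1]).
    ·  A  A  A  C  T  G  G
 ·  0  0  0  0  0  0  0  0
 A  0  1  1  1  1  1  1  1
 G  0  1  1  1  1  1  2  2
 A  0  1  2  2  2  2  2  2
 A  0  1  2  3  3  3  3  3
 T  0  1  2  3  3  4  4  4
 A  0  1  2  3  3  4  4  4
 C  0  1  2  3  4  4  4  4
 A  0  1  2  3  4  4  4  4
 G  0  1  2  3  4  4  5  5
dp[9][7] = 5. One LCS (by backtracking along matches): AAATG.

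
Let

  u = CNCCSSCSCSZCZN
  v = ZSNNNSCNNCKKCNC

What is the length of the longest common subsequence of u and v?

Pick N at u[2]=v[5]; then S at u[6]=v[6]; then C at u[7]=v[7]; then C at u[9]=v[10]; then C at u[12]=v[13]; then N at u[14]=v[14]; all 6 characters appear in both, in order, and the DP table's final entry dp[14][15] is also 6, so no common subsequence is longer.

6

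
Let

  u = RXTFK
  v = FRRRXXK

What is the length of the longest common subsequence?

Let dp[i][j] be the LCS length of the first i characters of u and the first j characters of v. dp[i][j] = dp[i-1][j-1]+1 when the i-th and j-th characters match, else max(dp[i-1][j], dp[i][j-1]).
    ·  F  R  R  R  X  X  K
 ·  0  0  0  0  0  0  0  0
 R  0  0  1  1  1  1  1  1
 X  0  0  1  1  1  2  2  2
 T  0  0  1  1  1  2  2  2
 F  0  1  1  1  1  2  2  2
 K  0  1  1  1  1  2  2  3
dp[5][7] = 3. One LCS (by backtracking along matches): RXK.

3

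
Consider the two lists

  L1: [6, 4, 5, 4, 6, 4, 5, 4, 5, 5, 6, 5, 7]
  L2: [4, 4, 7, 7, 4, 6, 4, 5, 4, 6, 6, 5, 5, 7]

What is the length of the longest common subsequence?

Pick 4 at L1[2]=L2[2]; then 4 at L1[4]=L2[5]; then 6 at L1[5]=L2[6]; then 4 at L1[6]=L2[7]; then 5 at L1[7]=L2[8]; then 4 at L1[8]=L2[9]; then 5 at L1[10]=L2[12]; then 5 at L1[12]=L2[13]; then 7 at L1[13]=L2[14]; all 9 values appear in both, in order. dp[13][14] = 9 confirms this is the maximum.

9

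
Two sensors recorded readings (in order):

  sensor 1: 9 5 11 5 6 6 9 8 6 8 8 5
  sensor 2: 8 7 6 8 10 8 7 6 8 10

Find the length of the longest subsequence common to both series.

One common subsequence of length 4: 6 [5,3], then 8 [8,6], then 6 [9,8], then 8 [10,9]. The LCS DP gives dp[12][10] = 4, so this is optimal.

4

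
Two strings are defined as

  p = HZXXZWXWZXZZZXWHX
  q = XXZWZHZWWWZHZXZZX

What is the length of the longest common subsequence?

Pick X [3,1]; then X [4,2]; then Z [5,7]; then W [6,9]; then W [8,10]; then Z [9,13]; then X [10,14]; then Z [12,15]; then Z [13,16]; then X [17,17]; all 10 characters appear in both, in order, and the DP table's final entry dp[17][17] is also 10, so no common subsequence is longer.

10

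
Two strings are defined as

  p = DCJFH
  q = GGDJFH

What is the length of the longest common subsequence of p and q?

Match D at p[1]=q[3]; then J at p[3]=q[4]; then F at p[4]=q[5]; then H at p[5]=q[6] — 4 characters in the same relative order in both. Since dp[5][6] = 4, nothing longer is possible.

4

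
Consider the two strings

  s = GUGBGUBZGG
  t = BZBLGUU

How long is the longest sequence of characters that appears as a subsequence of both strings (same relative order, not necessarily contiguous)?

Pick G [1,5]; then U [2,6]; then U [6,7]; all 3 characters appear in both, in order. dp[10][7] = 3 confirms this is the maximum.

3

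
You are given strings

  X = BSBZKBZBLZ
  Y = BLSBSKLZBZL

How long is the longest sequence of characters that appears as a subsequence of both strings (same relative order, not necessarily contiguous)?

7

Match B [1,1] → S [2,3] → B [3,4] → Z [4,8] → B [6,9] → Z [7,10] → L [9,11] — 7 characters in the same relative order in both, and the DP table's final entry dp[10][11] is also 7, so no common subsequence is longer.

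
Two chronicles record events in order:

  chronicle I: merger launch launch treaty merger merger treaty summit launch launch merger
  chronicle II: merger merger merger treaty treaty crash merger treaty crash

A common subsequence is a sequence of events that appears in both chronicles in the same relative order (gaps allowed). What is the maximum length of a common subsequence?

One common subsequence of length 5: merger at chronicle I[1]=chronicle II[1] → merger at chronicle I[5]=chronicle II[2] → merger at chronicle I[6]=chronicle II[3] → treaty at chronicle I[7]=chronicle II[5] → merger at chronicle I[11]=chronicle II[7]. The LCS DP gives dp[11][9] = 5, so this is optimal.

5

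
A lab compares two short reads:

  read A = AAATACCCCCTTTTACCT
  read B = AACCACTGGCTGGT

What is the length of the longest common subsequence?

Match A at read A[3]=read B[1], A at read A[5]=read B[2], C at read A[6]=read B[3], C at read A[7]=read B[4], C at read A[8]=read B[6], C at read A[10]=read B[10], T at read A[11]=read B[11], T at read A[18]=read B[14] — 8 bases in the same relative order in both. The LCS DP gives dp[18][14] = 8, so this is optimal.

8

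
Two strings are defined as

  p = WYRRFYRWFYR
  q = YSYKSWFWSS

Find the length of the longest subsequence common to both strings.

4

Taking Y (p #2, q #1), Y (p #6, q #3), W (p #8, q #6), F (p #9, q #7) gives a common subsequence of length 4, and the DP table's final entry dp[11][10] is also 4, so no common subsequence is longer.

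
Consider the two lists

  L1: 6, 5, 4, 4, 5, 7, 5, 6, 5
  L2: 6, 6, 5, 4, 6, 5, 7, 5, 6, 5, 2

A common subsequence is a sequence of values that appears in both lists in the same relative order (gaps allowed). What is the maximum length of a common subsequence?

Taking 6 at L1[1]=L2[2], 5 at L1[2]=L2[3], 4 at L1[3]=L2[4], 5 at L1[5]=L2[6], 7 at L1[6]=L2[7], 5 at L1[7]=L2[8], 6 at L1[8]=L2[9], 5 at L1[9]=L2[10] gives a common subsequence of length 8, and the DP table's final entry dp[9][11] is also 8, so no common subsequence is longer.

8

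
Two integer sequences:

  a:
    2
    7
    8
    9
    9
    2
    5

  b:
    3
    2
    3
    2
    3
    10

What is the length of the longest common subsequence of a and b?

2

Let dp[i][j] be the LCS length of the first i values of a and the first j values of b. dp[i][j] = dp[i-1][j-1]+1 when the i-th and j-th values match, else max(dp[i-1][j], dp[i][j-1]).
    ·  3  2  3  2  3 10
 ·  0  0  0  0  0  0  0
 2  0  0  1  1  1  1  1
 7  0  0  1  1  1  1  1
 8  0  0  1  1  1  1  1
 9  0  0  1  1  1  1  1
 9  0  0  1  1  1  1  1
 2  0  0  1  1  2  2  2
 5  0  0  1  1  2  2  2
dp[7][6] = 2. One LCS (by backtracking along matches): 2, 2.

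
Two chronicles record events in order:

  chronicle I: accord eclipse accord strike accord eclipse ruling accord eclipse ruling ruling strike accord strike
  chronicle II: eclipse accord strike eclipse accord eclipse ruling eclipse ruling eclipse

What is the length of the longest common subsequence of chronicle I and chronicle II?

8

Match eclipse at chronicle I[2]=chronicle II[1], then accord at chronicle I[3]=chronicle II[2], then strike at chronicle I[4]=chronicle II[3], then accord at chronicle I[5]=chronicle II[5], then eclipse at chronicle I[6]=chronicle II[6], then ruling at chronicle I[7]=chronicle II[7], then eclipse at chronicle I[9]=chronicle II[8], then ruling at chronicle I[10]=chronicle II[9] — 8 events in the same relative order in both, and the DP table's final entry dp[14][10] is also 8, so no common subsequence is longer.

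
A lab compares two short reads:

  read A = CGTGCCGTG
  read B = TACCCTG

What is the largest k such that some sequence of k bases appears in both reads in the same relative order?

5

Let dp[i][j] be the LCS length of the first i bases of read A and the first j bases of read B. dp[i][j] = dp[i-1][j-1]+1 when the i-th and j-th bases match, else max(dp[i-1][j], dp[i][j-1]).
    ·  T  A  C  C  C  T  G
 ·  0  0  0  0  0  0  0  0
 C  0  0  0  1  1  1  1  1
 G  0  0  0  1  1  1  1  2
 T  0  1  1  1  1  1  2  2
 G  0  1  1  1  1  1  2  3
 C  0  1  1  2  2  2  2  3
 C  0  1  1  2  3  3  3  3
 G  0  1  1  2  3  3  3  4
 T  0  1  1  2  3  3  4  4
 G  0  1  1  2  3  3  4  5
dp[9][7] = 5. One LCS (by backtracking along matches): CCCTG.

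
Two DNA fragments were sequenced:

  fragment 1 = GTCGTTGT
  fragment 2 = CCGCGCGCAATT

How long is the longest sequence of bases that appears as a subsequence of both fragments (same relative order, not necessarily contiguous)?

One common subsequence of length 5: G at fragment 1[1]=fragment 2[5], C at fragment 1[3]=fragment 2[6], G at fragment 1[4]=fragment 2[7], T at fragment 1[6]=fragment 2[11], T at fragment 1[8]=fragment 2[12], and the DP table's final entry dp[8][12] is also 5, so no common subsequence is longer.

5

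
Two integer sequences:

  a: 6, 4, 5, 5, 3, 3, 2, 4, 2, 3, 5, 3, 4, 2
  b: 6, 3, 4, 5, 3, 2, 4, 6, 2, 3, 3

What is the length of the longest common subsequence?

One common subsequence of length 9: 6 at a[1]=b[1] → 4 at a[2]=b[3] → 5 at a[4]=b[4] → 3 at a[6]=b[5] → 2 at a[7]=b[6] → 4 at a[8]=b[7] → 2 at a[9]=b[9] → 3 at a[10]=b[10] → 3 at a[12]=b[11], and the DP table's final entry dp[14][11] is also 9, so no common subsequence is longer.

9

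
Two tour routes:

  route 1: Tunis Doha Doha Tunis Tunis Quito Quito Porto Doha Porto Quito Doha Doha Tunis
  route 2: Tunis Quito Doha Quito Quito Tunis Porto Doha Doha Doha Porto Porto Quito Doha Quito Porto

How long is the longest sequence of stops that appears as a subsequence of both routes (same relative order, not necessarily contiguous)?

Pick Tunis at route 1[1]=route 2[1] → Doha at route 1[3]=route 2[3] → Quito at route 1[6]=route 2[4] → Quito at route 1[7]=route 2[5] → Porto at route 1[8]=route 2[7] → Doha at route 1[9]=route 2[10] → Porto at route 1[10]=route 2[12] → Quito at route 1[11]=route 2[13] → Doha at route 1[12]=route 2[14]; all 9 stops appear in both, in order, and the DP table's final entry dp[14][16] is also 9, so no common subsequence is longer.

9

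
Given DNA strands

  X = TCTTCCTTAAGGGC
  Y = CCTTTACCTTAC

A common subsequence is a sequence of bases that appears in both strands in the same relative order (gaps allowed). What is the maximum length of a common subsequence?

9

Pick T [1,3] → T [3,4] → T [4,5] → C [5,7] → C [6,8] → T [7,9] → T [8,10] → A [10,11] → C [14,12]; all 9 bases appear in both, in order. The LCS DP gives dp[14][12] = 9, so this is optimal.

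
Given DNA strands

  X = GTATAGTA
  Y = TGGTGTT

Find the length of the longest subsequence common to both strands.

Let dp[i][j] be the LCS length of the first i bases of X and the first j bases of Y. dp[i][j] = dp[i-1][j-1]+1 when the i-th and j-th bases match, else max(dp[i-1][j], dp[i][j-1]).
    ·  T  G  G  T  G  T  T
 ·  0  0  0  0  0  0  0  0
 G  0  0  1  1  1  1  1  1
 T  0  1  1  1  2  2  2  2
 A  0  1  1  1  2  2  2  2
 T  0  1  1  1  2  2  3  3
 A  0  1  1  1  2  2  3  3
 G  0  1  2  2  2  3  3  3
 T  0  1  2  2  3  3  4  4
 A  0  1  2  2  3  3  4  4
dp[8][7] = 4. One LCS (by backtracking along matches): GTTT.

4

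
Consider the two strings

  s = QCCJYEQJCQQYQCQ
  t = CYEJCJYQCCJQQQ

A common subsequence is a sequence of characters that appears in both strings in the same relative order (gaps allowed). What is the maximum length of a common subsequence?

One common subsequence of length 9: C [2,1], C [3,5], J [4,6], Y [5,7], Q [7,8], J [8,11], Q [11,12], Q [13,13], Q [15,14], and the DP table's final entry dp[15][14] is also 9, so no common subsequence is longer.

9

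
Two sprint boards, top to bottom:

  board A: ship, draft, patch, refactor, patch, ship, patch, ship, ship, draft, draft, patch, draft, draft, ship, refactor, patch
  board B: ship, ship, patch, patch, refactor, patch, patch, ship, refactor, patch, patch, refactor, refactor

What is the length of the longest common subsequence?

8

One common subsequence of length 8: ship [1,2] → patch [3,4] → refactor [4,5] → patch [5,7] → ship [6,8] → patch [7,10] → patch [12,11] → refactor [16,13]. Since dp[17][13] = 8, nothing longer is possible.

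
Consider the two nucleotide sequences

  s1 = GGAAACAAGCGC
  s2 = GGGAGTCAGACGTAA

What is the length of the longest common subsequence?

Pick G at s1[1]=s2[2] → G at s1[2]=s2[3] → A at s1[3]=s2[4] → A at s1[4]=s2[8] → A at s1[5]=s2[10] → C at s1[6]=s2[11] → A at s1[7]=s2[14] → A at s1[8]=s2[15]; all 8 bases appear in both, in order. The LCS DP gives dp[12][15] = 8, so this is optimal.

8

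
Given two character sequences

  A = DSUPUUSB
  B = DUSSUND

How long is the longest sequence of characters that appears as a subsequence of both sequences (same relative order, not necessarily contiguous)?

3

One common subsequence of length 3: D at A[1]=B[1] → S at A[2]=B[4] → U at A[3]=B[5]. Since dp[8][7] = 3, nothing longer is possible.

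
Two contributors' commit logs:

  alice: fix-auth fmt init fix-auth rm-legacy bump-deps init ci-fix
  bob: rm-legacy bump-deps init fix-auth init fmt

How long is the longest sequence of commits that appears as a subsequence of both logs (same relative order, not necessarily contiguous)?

Match init at alice[3]=bob[3], then fix-auth at alice[4]=bob[4], then init at alice[7]=bob[5] — 3 commits in the same relative order in both, and the DP table's final entry dp[8][6] is also 3, so no common subsequence is longer.

3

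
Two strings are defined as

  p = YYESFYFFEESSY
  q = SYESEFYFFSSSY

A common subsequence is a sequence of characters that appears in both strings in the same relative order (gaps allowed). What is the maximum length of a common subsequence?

Taking Y (p #2, q #2), E (p #3, q #3), S (p #4, q #4), F (p #5, q #6), Y (p #6, q #7), F (p #7, q #8), F (p #8, q #9), S (p #11, q #11), S (p #12, q #12), Y (p #13, q #13) gives a common subsequence of length 10. The LCS DP gives dp[13][13] = 10, so this is optimal.

10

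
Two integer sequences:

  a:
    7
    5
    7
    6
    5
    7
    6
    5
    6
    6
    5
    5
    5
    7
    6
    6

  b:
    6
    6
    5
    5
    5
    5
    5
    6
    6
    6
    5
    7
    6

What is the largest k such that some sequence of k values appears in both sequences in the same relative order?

Pick 5 at a[2]=b[6], 5 at a[5]=b[7], 6 at a[7]=b[8], 6 at a[9]=b[9], 6 at a[10]=b[10], 5 at a[13]=b[11], 7 at a[14]=b[12], 6 at a[16]=b[13]; all 8 values appear in both, in order. The LCS DP gives dp[16][13] = 8, so this is optimal.

8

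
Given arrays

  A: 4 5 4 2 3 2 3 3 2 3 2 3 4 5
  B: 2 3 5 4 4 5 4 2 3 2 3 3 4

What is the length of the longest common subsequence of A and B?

9

Taking 4 at A[1]=B[5] → 5 at A[2]=B[6] → 4 at A[3]=B[7] → 2 at A[6]=B[8] → 3 at A[8]=B[9] → 2 at A[9]=B[10] → 3 at A[10]=B[11] → 3 at A[12]=B[12] → 4 at A[13]=B[13] gives a common subsequence of length 9. Since dp[14][13] = 9, nothing longer is possible.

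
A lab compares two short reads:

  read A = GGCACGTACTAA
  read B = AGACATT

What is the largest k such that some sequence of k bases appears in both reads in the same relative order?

5

Taking G (read A #1, read B #2); then C (read A #3, read B #4); then A (read A #4, read B #5); then T (read A #7, read B #6); then T (read A #10, read B #7) gives a common subsequence of length 5. Since dp[12][7] = 5, nothing longer is possible.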